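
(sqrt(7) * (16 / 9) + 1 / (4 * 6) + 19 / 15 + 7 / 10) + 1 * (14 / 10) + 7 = 16 * sqrt(7) / 9 + 1249 / 120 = 15.11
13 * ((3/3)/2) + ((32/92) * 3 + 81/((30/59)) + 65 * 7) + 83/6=438617/690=635.68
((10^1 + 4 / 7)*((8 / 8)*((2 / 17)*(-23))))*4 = -13616 / 119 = -114.42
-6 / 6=-1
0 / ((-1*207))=0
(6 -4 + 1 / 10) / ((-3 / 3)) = -21 / 10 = -2.10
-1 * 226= -226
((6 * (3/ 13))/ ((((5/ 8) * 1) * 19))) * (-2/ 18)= -16/ 1235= -0.01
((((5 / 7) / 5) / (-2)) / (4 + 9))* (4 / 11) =-2 / 1001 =-0.00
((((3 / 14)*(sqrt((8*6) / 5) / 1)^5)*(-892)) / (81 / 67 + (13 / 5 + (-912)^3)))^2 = 127981747685818368 / 24719788466425716308406125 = 0.00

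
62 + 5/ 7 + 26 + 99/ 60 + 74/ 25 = 65327/ 700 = 93.32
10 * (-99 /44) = -45 /2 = -22.50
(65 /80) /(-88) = -13 /1408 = -0.01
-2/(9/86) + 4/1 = -136/9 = -15.11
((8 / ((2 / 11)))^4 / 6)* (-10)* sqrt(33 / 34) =-9370240* sqrt(1122) / 51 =-6154275.97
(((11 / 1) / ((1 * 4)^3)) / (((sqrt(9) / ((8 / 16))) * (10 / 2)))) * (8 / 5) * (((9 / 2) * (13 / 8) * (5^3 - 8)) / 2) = 50193 / 12800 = 3.92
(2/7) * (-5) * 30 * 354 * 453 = -48108600/7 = -6872657.14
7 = 7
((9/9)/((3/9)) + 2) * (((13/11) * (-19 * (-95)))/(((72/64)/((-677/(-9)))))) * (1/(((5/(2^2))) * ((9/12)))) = 2033383040/2673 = 760711.95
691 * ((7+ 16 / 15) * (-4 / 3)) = -334444 / 45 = -7432.09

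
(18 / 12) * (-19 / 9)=-19 / 6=-3.17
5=5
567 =567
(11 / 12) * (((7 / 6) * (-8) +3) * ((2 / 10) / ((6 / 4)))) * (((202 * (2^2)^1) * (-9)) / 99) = 7676 / 135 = 56.86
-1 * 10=-10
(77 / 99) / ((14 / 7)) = 7 / 18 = 0.39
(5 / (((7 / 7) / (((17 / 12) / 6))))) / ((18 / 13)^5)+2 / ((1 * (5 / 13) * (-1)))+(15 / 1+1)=7504439909 / 680244480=11.03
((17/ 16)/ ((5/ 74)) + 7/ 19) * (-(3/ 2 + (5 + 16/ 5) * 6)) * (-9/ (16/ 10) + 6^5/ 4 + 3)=-96309548127/ 60800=-1584038.62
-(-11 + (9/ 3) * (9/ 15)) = 46/ 5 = 9.20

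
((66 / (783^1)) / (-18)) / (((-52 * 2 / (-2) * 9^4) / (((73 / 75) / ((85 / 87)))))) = -803 / 58724230500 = -0.00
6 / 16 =3 / 8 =0.38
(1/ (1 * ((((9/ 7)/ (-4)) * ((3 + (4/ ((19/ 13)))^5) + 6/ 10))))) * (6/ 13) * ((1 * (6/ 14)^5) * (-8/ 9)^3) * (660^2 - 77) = 11042796183316480/ 273274644868407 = 40.41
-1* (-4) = 4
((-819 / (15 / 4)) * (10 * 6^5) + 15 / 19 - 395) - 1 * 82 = -322681944 / 19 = -16983260.21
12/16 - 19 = -73/4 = -18.25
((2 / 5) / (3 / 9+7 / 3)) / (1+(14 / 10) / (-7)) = 3 / 16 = 0.19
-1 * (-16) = 16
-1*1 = -1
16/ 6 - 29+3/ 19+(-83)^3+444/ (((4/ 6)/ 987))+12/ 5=24376399/ 285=85531.22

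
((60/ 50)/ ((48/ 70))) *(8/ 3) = 14/ 3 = 4.67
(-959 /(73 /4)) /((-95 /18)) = 69048 /6935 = 9.96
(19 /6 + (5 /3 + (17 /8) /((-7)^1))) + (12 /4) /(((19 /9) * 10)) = 74563 /15960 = 4.67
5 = 5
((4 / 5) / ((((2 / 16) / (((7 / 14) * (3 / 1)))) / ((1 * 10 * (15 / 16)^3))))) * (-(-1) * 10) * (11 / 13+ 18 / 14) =4910625 / 2912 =1686.34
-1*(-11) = 11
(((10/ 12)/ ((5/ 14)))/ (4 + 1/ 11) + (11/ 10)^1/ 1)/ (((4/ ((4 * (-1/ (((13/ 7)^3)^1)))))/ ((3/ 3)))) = -154693/ 593190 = -0.26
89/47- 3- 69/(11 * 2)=-4387/1034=-4.24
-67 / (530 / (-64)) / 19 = 2144 / 5035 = 0.43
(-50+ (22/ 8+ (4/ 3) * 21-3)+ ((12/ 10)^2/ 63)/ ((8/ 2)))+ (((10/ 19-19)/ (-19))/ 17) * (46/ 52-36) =-104187077/ 4295900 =-24.25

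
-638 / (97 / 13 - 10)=754 / 3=251.33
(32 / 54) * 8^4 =65536 / 27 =2427.26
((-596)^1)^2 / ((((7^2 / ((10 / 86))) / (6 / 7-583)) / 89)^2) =1168067035212250000 / 217533001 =5369608426.50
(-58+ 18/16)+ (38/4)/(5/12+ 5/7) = -48.48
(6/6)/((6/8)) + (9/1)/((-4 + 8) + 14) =11/6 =1.83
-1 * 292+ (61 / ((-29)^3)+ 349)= 1390112 / 24389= 57.00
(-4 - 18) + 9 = -13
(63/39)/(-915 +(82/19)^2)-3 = -12627630/4206683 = -3.00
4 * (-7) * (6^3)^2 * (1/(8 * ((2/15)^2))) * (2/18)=-1020600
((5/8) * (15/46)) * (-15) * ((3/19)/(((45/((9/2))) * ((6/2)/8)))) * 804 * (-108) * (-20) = -97686000/437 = -223537.76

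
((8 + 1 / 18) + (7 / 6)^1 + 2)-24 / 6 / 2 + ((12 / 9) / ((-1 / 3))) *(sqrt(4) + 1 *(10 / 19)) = -151 / 171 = -0.88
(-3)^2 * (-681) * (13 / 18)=-8853 / 2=-4426.50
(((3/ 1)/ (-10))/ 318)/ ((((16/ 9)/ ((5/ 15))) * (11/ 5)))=-3/ 37312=-0.00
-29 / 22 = -1.32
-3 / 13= -0.23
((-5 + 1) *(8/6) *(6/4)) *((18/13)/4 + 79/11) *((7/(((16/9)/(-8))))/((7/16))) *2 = 1240128/143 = 8672.22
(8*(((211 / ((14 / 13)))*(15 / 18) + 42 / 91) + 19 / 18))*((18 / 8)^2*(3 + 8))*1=53445645 / 728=73414.35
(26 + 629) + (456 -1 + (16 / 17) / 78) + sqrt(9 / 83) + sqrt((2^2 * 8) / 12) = 3 * sqrt(83) / 83 + 2 * sqrt(6) / 3 + 735938 / 663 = 1111.97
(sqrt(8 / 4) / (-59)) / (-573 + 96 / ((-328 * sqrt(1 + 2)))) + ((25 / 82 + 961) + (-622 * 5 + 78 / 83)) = -14617623 / 6806 -164 * sqrt(6) / 32563339059 + 321071 * sqrt(2) / 10854446353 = -2147.76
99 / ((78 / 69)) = 2277 / 26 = 87.58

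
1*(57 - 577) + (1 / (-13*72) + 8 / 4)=-518.00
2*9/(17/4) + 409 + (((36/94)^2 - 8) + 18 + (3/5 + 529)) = 178936659/187765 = 952.98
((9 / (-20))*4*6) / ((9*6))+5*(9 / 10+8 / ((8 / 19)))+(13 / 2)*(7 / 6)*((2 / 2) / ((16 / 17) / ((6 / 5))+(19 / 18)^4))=3725162601 / 36151370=103.04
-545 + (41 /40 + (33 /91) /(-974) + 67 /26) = -959726203 /1772680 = -541.40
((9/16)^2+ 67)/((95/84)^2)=399987/7600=52.63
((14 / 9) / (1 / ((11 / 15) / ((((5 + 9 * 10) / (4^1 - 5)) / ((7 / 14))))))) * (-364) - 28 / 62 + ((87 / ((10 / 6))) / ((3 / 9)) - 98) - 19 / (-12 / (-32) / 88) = -1748667187 / 397575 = -4398.33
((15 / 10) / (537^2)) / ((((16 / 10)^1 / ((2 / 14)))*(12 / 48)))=5 / 2691444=0.00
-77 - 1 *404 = -481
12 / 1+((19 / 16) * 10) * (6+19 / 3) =3803 / 24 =158.46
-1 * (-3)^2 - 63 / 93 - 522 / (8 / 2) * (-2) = 7791 / 31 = 251.32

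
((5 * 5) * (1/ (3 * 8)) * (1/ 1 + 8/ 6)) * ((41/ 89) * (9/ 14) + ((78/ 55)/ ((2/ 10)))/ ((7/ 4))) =496625/ 46992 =10.57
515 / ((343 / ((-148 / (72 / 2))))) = -19055 / 3087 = -6.17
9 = 9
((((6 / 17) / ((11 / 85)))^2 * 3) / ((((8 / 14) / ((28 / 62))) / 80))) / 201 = 1764000 / 251317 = 7.02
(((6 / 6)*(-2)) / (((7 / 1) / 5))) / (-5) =2 / 7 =0.29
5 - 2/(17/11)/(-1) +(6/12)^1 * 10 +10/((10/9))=345/17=20.29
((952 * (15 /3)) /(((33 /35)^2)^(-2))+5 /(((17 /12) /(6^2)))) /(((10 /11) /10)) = 31179052872 /728875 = 42776.95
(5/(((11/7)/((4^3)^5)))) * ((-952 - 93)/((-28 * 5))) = 25501368320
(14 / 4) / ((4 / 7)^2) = 343 / 32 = 10.72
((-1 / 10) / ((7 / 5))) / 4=-1 / 56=-0.02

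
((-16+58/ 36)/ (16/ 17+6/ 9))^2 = 19386409/ 242064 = 80.09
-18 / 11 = -1.64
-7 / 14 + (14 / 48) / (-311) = -3739 / 7464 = -0.50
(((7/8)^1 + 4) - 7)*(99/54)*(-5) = 19.48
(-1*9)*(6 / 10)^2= -81 / 25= -3.24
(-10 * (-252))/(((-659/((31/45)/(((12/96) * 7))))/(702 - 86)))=-1222144/659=-1854.54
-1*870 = -870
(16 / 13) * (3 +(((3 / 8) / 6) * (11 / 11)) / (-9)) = 431 / 117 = 3.68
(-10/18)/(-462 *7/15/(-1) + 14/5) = -25/9828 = -0.00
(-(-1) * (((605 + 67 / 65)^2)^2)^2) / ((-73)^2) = 5797813618100920094117711199197986816 / 1698058207894140625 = 3414378606779988592.38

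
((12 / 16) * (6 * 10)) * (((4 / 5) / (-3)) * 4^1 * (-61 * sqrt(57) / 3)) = 976 * sqrt(57) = 7368.64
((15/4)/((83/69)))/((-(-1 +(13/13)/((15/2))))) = 15525/4316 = 3.60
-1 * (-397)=397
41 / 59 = 0.69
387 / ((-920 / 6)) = -1161 / 460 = -2.52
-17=-17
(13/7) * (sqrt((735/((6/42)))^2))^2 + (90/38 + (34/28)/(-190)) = 130766869783/2660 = 49160477.36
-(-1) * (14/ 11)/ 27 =14/ 297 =0.05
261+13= 274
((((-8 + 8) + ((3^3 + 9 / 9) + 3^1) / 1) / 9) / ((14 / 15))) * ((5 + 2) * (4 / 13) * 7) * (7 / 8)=48.69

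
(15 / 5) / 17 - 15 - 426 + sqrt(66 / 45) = -7494 / 17 + sqrt(330) / 15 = -439.61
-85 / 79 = -1.08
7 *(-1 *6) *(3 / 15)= -42 / 5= -8.40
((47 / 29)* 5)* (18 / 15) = 282 / 29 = 9.72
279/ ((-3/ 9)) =-837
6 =6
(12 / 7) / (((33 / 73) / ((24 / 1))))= 91.01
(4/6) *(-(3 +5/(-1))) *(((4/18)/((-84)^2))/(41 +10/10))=1/1000188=0.00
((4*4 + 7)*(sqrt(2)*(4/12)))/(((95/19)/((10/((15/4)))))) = 184*sqrt(2)/45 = 5.78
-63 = -63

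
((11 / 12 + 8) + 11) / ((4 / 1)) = 239 / 48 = 4.98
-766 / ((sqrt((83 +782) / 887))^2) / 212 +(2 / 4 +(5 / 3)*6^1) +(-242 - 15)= -11470653 / 45845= -250.21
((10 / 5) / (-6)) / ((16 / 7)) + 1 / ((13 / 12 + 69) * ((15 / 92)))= -11771 / 201840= -0.06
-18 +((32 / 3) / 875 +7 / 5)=-16.59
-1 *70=-70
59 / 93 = 0.63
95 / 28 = 3.39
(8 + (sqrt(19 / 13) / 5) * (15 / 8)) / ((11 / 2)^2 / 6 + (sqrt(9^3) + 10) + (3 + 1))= 9 * sqrt(247) / 14365 + 192 / 1105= 0.18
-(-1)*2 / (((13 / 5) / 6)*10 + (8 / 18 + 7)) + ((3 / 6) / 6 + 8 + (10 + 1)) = 12245 / 636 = 19.25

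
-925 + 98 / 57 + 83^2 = 5965.72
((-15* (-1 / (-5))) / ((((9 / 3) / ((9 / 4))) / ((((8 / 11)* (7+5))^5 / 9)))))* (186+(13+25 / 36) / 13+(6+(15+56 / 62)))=-171655374569472 / 64903553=-2644776.24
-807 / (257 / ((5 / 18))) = -1345 / 1542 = -0.87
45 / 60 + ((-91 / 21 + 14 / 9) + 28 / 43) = -2131 / 1548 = -1.38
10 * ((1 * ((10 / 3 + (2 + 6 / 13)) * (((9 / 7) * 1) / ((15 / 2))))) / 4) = 226 / 91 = 2.48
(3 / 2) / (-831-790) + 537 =1740951 / 3242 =537.00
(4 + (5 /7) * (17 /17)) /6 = 11 /14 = 0.79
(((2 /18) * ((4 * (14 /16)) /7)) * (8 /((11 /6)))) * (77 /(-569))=-56 /1707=-0.03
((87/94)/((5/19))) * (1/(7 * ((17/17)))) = 1653/3290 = 0.50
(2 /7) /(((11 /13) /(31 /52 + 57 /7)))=3181 /1078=2.95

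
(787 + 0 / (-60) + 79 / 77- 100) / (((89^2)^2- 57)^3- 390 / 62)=1642318 / 589564486486731549967283033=0.00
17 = 17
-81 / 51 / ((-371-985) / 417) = 3753 / 7684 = 0.49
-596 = -596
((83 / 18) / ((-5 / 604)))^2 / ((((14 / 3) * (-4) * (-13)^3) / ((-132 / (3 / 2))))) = -6911347916 / 10380825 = -665.78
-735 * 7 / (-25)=1029 / 5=205.80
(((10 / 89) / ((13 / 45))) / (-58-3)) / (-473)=450 / 33382921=0.00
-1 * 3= -3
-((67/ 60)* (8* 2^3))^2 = -1149184/ 225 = -5107.48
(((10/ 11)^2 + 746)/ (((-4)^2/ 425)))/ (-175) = -768111/ 6776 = -113.36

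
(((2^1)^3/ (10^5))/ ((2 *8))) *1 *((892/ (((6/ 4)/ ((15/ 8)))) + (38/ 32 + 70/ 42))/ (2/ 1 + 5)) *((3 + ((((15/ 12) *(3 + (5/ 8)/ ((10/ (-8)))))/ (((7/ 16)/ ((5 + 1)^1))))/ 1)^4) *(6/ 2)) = 434622086491371/ 53782400000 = 8081.12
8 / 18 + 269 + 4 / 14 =16993 / 63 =269.73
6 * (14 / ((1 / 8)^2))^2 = 4816896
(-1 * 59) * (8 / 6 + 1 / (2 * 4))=-2065 / 24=-86.04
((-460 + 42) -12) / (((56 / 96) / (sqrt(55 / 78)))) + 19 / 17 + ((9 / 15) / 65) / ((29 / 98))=184073 / 160225 -860 * sqrt(4290) / 91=-617.84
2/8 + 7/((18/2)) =37/36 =1.03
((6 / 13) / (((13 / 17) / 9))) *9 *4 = 33048 / 169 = 195.55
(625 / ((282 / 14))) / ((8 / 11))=48125 / 1128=42.66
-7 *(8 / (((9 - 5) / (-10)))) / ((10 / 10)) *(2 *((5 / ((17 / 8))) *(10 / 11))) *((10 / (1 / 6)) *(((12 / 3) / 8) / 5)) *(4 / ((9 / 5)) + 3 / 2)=7504000 / 561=13376.11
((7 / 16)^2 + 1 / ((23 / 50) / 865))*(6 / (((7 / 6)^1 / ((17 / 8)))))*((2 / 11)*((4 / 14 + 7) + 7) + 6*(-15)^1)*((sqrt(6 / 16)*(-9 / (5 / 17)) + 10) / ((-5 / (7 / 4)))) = 5700944070315 / 906752 - 174448888551639*sqrt(6) / 36270080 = -5494142.84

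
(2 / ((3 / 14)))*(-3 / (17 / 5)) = -140 / 17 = -8.24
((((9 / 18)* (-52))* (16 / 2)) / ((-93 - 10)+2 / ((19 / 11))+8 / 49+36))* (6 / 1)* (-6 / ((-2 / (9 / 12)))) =2614248 / 61147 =42.75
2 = 2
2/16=1/8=0.12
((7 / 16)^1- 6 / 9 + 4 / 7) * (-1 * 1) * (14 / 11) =-115 / 264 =-0.44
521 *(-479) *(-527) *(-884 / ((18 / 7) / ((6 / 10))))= -27127695516.13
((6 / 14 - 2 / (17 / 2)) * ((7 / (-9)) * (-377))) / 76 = 8671 / 11628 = 0.75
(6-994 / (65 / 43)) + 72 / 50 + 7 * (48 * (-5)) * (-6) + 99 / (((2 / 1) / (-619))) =-13786909 / 650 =-21210.63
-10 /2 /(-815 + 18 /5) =25 /4057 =0.01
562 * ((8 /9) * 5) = 22480 /9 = 2497.78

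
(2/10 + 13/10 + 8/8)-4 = -3/2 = -1.50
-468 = -468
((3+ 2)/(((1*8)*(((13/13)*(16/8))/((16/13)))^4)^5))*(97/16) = 1066526278942720/19004963774880799438801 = 0.00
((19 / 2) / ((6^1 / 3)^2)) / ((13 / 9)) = 1.64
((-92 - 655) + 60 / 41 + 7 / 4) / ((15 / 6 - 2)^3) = -243962 / 41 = -5950.29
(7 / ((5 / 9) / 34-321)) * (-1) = 2142 / 98221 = 0.02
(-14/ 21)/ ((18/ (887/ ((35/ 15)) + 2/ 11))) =-29285/ 2079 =-14.09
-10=-10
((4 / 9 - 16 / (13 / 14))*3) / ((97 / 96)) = -62848 / 1261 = -49.84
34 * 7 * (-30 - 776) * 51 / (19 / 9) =-88049052 / 19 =-4634160.63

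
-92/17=-5.41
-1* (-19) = 19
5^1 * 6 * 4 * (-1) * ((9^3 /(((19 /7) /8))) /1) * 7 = -34292160 /19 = -1804850.53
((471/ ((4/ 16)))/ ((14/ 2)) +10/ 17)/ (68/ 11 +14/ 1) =176539/ 13209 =13.37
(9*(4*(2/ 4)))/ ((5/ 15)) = 54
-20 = -20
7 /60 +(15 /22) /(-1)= -0.57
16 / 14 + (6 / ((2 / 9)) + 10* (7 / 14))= 232 / 7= 33.14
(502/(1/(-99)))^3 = -122748653056392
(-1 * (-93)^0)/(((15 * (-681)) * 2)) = 1/20430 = 0.00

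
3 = 3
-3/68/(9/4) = -1/51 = -0.02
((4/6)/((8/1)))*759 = 63.25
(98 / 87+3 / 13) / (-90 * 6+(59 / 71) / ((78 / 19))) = -217970 / 86692571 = -0.00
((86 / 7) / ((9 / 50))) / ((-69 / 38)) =-163400 / 4347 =-37.59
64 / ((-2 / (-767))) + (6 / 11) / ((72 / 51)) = 1079953 / 44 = 24544.39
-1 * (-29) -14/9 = 247/9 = 27.44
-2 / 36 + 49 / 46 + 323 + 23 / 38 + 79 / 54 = 3847393 / 11799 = 326.08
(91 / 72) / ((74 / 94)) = 4277 / 2664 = 1.61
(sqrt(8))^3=16 * sqrt(2)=22.63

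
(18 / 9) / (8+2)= 1 / 5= 0.20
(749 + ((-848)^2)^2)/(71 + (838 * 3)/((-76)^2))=298683061515144/41261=7238871125.64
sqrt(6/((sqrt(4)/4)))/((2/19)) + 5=5 + 19 * sqrt(3)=37.91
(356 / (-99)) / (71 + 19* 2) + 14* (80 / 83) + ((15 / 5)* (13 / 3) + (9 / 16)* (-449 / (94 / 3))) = 24786589625 / 1347062112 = 18.40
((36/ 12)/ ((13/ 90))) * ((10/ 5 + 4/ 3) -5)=-450/ 13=-34.62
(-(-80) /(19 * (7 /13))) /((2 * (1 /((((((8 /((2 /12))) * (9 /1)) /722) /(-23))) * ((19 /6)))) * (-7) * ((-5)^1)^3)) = -3744 /10171175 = -0.00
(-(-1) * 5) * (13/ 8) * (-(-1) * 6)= 195/ 4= 48.75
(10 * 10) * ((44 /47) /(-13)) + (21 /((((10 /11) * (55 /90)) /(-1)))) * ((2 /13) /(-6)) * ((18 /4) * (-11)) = -55.18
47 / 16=2.94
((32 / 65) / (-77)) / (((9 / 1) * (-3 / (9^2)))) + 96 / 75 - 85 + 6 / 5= -2064583 / 25025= -82.50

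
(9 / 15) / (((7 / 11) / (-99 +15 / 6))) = -6369 / 70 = -90.99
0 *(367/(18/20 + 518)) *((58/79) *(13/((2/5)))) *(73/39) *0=0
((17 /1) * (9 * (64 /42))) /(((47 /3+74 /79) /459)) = 177533856 /27545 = 6445.23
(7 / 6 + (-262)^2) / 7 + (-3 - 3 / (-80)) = 16469863 / 1680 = 9803.49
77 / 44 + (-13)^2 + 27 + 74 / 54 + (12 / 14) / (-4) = 150373 / 756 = 198.91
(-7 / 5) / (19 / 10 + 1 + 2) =-2 / 7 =-0.29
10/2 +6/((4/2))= 8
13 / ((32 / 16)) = 13 / 2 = 6.50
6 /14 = 3 /7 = 0.43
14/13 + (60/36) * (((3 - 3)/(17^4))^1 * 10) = 14/13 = 1.08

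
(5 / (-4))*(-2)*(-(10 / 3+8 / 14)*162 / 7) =-11070 / 49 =-225.92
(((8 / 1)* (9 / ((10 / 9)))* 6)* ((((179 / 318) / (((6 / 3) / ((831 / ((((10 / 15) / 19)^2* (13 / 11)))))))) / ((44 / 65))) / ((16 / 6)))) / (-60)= -39146125581 / 67840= -577036.05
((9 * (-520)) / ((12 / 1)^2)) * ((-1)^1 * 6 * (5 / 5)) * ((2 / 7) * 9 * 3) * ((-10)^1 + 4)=-63180 / 7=-9025.71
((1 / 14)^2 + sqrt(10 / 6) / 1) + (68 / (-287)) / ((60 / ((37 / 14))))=-643 / 120540 + sqrt(15) / 3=1.29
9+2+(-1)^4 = 12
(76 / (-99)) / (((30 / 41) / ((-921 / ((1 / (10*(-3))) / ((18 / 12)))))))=-478306 / 11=-43482.36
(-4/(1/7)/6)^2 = 196/9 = 21.78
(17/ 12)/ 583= 0.00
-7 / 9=-0.78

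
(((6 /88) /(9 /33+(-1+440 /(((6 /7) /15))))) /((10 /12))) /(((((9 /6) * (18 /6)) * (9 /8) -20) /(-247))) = 4446 /25301735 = 0.00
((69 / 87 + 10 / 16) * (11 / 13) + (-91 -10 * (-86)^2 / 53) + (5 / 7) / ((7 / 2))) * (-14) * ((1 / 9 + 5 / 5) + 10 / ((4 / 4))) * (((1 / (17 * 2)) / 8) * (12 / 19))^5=7851512148075 / 503532872431418246144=0.00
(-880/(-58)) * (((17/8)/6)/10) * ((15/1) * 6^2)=8415/29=290.17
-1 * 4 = -4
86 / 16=43 / 8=5.38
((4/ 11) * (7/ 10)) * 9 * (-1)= -126/ 55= -2.29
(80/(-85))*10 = -160/17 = -9.41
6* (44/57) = 88/19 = 4.63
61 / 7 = 8.71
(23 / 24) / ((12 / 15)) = 115 / 96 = 1.20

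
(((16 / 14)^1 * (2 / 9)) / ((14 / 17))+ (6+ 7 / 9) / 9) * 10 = 42130 / 3969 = 10.61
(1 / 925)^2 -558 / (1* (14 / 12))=-478.29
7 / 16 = 0.44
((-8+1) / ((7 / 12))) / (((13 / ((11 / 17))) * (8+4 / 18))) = -594 / 8177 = -0.07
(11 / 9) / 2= 11 / 18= 0.61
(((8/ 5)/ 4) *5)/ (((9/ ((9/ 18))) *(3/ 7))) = 7/ 27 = 0.26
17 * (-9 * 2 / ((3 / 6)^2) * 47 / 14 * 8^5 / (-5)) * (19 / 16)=1119264768 / 35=31978993.37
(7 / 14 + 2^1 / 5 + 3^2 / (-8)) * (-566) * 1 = 2547 / 20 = 127.35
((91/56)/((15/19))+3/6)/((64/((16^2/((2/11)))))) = 56.28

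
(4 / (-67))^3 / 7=-64 / 2105341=-0.00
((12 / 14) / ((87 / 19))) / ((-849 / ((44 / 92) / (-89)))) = 418 / 352794309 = 0.00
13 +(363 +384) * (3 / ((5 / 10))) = 4495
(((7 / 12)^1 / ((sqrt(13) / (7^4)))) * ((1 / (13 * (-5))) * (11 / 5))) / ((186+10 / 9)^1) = -0.07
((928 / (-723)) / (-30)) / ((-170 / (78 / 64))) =-377 / 1229100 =-0.00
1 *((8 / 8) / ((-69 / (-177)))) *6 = 354 / 23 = 15.39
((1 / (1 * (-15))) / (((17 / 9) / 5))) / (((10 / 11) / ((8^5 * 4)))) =-2162688 / 85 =-25443.39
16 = 16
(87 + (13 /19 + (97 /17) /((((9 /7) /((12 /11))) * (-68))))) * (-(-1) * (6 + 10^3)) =15970995446 /181203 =88138.69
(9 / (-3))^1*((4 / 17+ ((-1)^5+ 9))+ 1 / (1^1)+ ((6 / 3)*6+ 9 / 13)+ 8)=-19842 / 221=-89.78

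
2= 2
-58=-58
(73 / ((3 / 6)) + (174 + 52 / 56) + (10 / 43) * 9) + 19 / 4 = 394637 / 1204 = 327.77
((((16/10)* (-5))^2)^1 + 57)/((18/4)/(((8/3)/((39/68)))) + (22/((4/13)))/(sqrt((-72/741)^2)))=394944/2404987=0.16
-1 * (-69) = 69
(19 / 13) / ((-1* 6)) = -19 / 78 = -0.24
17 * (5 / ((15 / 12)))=68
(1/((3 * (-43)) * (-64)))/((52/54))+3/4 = 53673/71552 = 0.75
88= 88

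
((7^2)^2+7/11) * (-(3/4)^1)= -39627/22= -1801.23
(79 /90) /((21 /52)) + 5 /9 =2579 /945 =2.73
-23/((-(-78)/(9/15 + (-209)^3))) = 524936383/195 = 2691981.45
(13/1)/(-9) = -1.44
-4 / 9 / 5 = -4 / 45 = -0.09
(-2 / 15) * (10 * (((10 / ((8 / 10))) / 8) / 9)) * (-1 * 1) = 25 / 108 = 0.23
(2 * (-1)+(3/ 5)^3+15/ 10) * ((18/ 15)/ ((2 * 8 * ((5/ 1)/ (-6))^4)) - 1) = 187369/ 781250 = 0.24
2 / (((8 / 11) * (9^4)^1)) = 11 / 26244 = 0.00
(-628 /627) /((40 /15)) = -157 /418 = -0.38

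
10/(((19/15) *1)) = 150/19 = 7.89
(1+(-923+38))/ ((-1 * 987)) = 884/ 987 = 0.90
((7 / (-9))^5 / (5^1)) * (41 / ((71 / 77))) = -53059699 / 20962395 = -2.53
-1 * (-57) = 57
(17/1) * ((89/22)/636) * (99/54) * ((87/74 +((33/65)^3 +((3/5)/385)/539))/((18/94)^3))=57701120080189811497/1564213087785348000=36.89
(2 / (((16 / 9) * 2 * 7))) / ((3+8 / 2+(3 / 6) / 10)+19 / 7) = 0.01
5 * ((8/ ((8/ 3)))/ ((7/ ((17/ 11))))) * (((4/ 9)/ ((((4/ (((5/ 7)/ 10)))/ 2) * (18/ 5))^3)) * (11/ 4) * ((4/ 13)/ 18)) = 10625/ 157277562624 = 0.00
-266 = -266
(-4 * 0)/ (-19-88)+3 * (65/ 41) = 195/ 41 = 4.76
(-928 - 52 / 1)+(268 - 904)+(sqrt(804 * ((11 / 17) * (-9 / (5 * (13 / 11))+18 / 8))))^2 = -1367801 / 1105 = -1237.83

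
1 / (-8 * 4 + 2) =-1 / 30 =-0.03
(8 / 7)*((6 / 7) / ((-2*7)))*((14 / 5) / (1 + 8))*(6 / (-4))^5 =0.17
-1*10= -10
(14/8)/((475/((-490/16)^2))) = 16807/4864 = 3.46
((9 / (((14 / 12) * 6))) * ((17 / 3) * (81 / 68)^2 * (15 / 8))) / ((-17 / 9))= -10.26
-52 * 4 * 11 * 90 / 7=-205920 / 7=-29417.14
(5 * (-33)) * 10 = -1650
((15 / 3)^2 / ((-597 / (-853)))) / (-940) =-4265 / 112236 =-0.04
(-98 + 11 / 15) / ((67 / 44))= -64196 / 1005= -63.88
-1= -1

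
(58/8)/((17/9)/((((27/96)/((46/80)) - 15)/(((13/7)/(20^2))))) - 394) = -60976125/3313742083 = -0.02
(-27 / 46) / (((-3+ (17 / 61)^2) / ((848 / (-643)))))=-21299004 / 80407793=-0.26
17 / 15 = 1.13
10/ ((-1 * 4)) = -5/ 2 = -2.50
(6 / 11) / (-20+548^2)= 3 / 1651562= 0.00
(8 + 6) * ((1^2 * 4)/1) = 56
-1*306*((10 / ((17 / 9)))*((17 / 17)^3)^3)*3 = -4860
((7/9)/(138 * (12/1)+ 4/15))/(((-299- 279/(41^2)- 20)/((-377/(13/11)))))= 18768365/39987759576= 0.00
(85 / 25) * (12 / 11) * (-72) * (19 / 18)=-15504 / 55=-281.89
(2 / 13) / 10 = 1 / 65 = 0.02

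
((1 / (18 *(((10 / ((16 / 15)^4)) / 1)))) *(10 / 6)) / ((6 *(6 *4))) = 1024 / 12301875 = 0.00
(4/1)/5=4/5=0.80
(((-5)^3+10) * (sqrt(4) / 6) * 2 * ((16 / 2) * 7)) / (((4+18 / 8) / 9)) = -30912 / 5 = -6182.40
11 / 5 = 2.20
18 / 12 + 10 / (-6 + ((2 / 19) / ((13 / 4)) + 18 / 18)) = -1259 / 2454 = -0.51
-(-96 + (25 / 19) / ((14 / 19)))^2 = -1739761 / 196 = -8876.33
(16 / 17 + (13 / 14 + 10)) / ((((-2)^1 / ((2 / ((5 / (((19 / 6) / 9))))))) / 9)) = -10735 / 1428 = -7.52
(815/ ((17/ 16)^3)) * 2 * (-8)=-10871.53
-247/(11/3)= -741/11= -67.36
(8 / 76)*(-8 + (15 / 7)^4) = 62834 / 45619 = 1.38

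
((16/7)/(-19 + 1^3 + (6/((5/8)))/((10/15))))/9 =-0.07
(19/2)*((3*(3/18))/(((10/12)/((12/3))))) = 114/5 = 22.80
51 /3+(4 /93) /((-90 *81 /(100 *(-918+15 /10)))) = 396403 /22599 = 17.54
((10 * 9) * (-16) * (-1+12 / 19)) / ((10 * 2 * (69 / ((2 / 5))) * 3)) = 0.05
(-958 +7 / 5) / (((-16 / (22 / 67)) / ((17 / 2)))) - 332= -885099 / 5360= -165.13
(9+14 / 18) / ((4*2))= 11 / 9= 1.22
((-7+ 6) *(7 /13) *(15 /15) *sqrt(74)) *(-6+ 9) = -21 *sqrt(74) /13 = -13.90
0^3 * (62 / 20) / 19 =0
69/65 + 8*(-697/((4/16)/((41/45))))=-11887411/585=-20320.36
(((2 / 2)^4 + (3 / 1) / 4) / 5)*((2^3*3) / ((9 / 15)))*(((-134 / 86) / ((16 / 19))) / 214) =-8911 / 73616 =-0.12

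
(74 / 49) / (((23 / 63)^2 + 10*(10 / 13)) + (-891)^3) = -38961 / 18248516427955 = -0.00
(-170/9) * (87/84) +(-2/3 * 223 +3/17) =-359971/2142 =-168.05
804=804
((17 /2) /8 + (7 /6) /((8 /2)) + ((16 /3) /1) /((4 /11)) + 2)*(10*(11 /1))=47575 /24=1982.29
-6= -6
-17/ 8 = -2.12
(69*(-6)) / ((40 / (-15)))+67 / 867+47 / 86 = 23244523 / 149124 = 155.87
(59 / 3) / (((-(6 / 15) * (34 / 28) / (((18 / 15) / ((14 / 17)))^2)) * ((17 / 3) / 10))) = -1062 / 7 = -151.71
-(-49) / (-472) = -49 / 472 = -0.10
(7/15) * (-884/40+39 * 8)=20293/150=135.29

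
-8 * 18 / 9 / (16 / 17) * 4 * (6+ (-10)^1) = 272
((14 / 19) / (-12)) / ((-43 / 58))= 203 / 2451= 0.08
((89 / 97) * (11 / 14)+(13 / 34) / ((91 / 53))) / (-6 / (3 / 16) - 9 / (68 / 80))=-389 / 17557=-0.02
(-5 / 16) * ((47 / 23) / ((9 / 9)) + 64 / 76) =-6305 / 6992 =-0.90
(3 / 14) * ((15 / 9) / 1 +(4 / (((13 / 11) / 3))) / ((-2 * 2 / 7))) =-314 / 91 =-3.45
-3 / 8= -0.38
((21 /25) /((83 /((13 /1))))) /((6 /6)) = 273 /2075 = 0.13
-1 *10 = -10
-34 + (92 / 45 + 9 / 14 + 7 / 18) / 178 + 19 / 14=-304886 / 9345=-32.63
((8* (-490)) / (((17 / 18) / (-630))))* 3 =133358400 / 17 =7844611.76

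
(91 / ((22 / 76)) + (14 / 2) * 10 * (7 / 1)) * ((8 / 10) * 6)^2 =5096448 / 275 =18532.54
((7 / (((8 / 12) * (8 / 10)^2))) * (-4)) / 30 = -35 / 16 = -2.19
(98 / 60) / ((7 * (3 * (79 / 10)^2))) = 70 / 56169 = 0.00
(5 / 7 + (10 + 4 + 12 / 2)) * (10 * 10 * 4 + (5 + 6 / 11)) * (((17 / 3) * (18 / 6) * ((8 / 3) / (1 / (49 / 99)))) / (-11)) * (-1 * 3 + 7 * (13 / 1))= -1642123840 / 1089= -1507919.04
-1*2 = -2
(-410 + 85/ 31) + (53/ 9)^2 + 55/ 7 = -6410717/ 17577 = -364.72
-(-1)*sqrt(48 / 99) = 4*sqrt(33) / 33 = 0.70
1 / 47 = 0.02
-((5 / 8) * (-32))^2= -400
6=6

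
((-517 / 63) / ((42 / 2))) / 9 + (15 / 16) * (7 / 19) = 1093067 / 3619728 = 0.30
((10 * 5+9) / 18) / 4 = 59 / 72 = 0.82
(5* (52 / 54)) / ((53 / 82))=10660 / 1431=7.45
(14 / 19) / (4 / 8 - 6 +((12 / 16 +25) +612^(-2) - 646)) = -0.00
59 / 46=1.28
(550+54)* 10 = 6040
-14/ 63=-2/ 9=-0.22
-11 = -11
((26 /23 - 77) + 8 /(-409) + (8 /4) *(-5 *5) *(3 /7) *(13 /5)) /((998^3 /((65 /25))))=-112657389 /327273478306040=-0.00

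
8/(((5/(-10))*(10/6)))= -48/5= -9.60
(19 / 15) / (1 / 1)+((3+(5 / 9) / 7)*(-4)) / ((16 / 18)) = -1322 / 105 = -12.59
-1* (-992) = 992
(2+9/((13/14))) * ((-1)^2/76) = 0.15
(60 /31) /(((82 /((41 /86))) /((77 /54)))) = 385 /23994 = 0.02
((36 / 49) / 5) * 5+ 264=12972 / 49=264.73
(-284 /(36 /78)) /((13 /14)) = -662.67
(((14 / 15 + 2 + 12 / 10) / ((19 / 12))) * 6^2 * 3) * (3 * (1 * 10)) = 160704 / 19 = 8458.11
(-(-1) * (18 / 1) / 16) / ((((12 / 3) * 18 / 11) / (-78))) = -429 / 32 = -13.41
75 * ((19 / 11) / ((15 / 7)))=665 / 11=60.45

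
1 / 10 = 0.10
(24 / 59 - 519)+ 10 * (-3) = -32367 / 59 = -548.59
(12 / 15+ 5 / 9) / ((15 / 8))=488 / 675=0.72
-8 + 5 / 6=-7.17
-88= -88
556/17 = 32.71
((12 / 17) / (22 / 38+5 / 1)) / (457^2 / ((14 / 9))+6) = 532 / 564544075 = 0.00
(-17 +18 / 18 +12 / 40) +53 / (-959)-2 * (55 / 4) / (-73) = -5383032 / 350035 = -15.38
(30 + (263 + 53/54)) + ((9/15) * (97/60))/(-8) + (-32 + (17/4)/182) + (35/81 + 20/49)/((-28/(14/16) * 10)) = 21619634807/82555200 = 261.88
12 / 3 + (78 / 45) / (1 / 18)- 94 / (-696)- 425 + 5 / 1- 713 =-1097.66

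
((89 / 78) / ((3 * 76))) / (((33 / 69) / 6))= 2047 / 32604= 0.06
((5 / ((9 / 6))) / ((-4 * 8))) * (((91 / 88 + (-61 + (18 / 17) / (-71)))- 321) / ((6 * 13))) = 22481255 / 44185856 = 0.51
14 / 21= 2 / 3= 0.67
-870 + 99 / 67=-58191 / 67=-868.52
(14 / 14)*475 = 475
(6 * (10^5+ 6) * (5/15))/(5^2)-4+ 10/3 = 599986/75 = 7999.81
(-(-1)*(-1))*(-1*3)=3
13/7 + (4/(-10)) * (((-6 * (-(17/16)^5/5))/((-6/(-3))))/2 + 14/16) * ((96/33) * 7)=-541150339/63078400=-8.58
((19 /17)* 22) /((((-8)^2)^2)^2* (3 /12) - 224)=19 /3240880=0.00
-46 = -46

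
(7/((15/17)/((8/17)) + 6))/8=1/9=0.11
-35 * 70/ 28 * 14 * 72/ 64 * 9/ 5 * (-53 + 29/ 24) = 8222445/ 64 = 128475.70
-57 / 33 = -19 / 11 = -1.73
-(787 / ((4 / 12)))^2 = -5574321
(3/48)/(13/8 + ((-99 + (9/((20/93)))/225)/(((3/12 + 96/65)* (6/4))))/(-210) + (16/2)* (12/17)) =20036625/2389554634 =0.01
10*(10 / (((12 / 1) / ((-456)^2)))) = 1732800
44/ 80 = 11/ 20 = 0.55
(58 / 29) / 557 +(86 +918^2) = 469445172 / 557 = 842810.00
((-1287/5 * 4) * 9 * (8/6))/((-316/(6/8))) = 11583/395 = 29.32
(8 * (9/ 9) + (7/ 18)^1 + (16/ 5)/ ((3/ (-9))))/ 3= -109/ 270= -0.40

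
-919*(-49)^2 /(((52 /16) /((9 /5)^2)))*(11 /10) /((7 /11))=-6178883634 /1625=-3802389.93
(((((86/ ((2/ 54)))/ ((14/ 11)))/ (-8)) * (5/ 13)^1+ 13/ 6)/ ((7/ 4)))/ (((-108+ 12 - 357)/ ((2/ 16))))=186833/ 13850928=0.01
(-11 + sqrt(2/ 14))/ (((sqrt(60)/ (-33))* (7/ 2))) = 12.93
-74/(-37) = 2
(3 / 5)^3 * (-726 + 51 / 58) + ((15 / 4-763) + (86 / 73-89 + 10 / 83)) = -88169803477 / 87855500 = -1003.58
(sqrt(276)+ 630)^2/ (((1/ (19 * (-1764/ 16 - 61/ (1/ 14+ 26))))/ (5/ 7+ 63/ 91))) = -436211190528/ 365 - 7195942656 * sqrt(69)/ 949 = -1258085441.89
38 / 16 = 19 / 8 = 2.38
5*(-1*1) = -5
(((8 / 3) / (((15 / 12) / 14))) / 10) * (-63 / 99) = -1568 / 825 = -1.90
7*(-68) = -476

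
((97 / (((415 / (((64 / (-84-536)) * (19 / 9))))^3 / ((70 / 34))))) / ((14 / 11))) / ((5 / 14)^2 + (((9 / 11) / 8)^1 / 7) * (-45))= 0.00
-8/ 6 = -4/ 3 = -1.33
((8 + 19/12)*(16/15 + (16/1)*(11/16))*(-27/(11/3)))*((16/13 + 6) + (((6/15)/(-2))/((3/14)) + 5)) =-27513267/2860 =-9620.02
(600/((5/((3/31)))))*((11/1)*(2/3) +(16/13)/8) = 35040/403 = 86.95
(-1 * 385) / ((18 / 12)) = -770 / 3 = -256.67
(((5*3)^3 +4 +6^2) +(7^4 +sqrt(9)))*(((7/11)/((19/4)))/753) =14812/14307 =1.04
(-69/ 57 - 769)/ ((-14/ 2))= 14634/ 133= 110.03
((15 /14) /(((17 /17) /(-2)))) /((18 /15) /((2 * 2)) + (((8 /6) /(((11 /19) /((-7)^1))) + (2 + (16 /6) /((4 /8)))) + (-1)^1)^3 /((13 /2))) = 0.01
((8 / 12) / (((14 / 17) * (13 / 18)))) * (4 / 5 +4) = 2448 / 455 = 5.38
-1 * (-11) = 11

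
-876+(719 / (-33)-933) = -60416 / 33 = -1830.79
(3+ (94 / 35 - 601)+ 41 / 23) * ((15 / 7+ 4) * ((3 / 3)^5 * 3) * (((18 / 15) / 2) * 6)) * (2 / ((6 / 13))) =-4807553166 / 28175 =-170631.88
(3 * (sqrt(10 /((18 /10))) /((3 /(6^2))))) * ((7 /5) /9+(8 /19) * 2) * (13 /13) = 3412 * sqrt(2) /57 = 84.65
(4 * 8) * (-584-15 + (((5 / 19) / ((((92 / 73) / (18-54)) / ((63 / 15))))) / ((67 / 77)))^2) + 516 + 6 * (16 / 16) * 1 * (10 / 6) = 20135054593230 / 857259841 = 23487.69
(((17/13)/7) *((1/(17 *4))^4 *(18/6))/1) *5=15/114453248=0.00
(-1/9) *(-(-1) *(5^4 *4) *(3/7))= -2500/21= -119.05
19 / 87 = 0.22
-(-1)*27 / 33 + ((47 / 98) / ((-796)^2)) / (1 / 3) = 558850863 / 683038048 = 0.82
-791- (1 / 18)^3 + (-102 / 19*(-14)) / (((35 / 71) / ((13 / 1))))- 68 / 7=4581437743 / 3878280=1181.31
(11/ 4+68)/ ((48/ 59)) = 16697/ 192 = 86.96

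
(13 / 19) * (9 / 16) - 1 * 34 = -10219 / 304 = -33.62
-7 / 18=-0.39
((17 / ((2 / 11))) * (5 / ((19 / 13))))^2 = 147744025 / 1444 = 102315.81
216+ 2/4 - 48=337/2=168.50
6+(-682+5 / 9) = -6079 / 9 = -675.44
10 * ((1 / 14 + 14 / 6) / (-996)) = -505 / 20916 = -0.02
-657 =-657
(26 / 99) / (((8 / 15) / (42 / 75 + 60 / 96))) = 1027 / 1760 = 0.58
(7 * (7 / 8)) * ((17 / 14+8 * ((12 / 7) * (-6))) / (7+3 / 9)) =-23835 / 352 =-67.71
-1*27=-27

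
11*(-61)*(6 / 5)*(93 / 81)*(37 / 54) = -769637 / 1215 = -633.45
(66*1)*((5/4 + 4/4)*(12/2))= 891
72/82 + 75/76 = 5811/3116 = 1.86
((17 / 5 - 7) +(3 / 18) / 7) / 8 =-751 / 1680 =-0.45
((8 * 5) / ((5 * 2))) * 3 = 12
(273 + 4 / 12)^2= 672400 / 9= 74711.11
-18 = -18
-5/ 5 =-1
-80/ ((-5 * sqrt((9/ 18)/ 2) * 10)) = 16/ 5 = 3.20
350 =350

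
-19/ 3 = -6.33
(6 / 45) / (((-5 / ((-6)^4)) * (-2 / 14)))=6048 / 25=241.92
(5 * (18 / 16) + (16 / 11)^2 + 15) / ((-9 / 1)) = -22013 / 8712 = -2.53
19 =19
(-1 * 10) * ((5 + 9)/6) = -70/3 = -23.33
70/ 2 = 35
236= 236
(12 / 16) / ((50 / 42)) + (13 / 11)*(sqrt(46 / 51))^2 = 95143 / 56100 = 1.70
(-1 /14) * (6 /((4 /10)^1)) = -15 /14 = -1.07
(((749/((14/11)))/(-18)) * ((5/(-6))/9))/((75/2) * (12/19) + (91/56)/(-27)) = 111815/872577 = 0.13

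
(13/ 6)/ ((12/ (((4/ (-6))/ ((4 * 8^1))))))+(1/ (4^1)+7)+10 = 59603/ 3456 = 17.25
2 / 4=0.50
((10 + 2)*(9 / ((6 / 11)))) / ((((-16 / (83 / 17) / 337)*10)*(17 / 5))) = -598.86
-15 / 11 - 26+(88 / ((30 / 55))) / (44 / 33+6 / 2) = 1411 / 143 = 9.87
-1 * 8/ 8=-1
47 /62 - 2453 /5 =-151851 /310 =-489.84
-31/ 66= -0.47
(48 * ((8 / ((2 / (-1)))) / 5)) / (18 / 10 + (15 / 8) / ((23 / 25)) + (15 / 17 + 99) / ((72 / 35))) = -1801728 / 2458231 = -0.73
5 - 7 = -2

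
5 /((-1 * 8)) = -5 /8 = -0.62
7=7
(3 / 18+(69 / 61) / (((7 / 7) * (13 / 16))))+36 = 178705 / 4758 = 37.56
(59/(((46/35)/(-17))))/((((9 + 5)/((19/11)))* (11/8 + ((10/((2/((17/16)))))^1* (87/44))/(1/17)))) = -1524560/2913709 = -0.52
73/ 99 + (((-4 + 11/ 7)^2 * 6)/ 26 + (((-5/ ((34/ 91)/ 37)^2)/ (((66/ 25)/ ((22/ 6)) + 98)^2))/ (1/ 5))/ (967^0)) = -10238919484670879/ 444040692967872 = -23.06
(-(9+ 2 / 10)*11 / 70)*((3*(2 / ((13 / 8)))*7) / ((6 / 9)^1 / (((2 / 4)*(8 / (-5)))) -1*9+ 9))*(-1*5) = -224.20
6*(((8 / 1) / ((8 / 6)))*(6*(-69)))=-14904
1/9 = 0.11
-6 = -6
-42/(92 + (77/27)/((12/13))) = -13608/30809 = -0.44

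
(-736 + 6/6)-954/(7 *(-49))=-251151/343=-732.22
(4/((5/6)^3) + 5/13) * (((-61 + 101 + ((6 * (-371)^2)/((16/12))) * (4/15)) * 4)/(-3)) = -3013669976/1875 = -1607290.65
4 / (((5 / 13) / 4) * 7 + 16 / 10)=1040 / 591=1.76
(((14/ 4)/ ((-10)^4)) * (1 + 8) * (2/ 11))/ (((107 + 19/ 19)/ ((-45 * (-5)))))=0.00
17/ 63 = 0.27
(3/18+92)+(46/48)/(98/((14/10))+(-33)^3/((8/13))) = 86013789/933242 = 92.17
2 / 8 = 1 / 4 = 0.25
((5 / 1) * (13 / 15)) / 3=1.44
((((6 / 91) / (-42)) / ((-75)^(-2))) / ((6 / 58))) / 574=-54375 / 365638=-0.15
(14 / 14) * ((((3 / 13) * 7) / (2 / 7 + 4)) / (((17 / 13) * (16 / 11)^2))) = 5929 / 43520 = 0.14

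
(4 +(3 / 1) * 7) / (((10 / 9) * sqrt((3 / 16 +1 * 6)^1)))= 9.05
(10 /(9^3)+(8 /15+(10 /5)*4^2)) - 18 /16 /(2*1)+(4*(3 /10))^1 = 1935323 /58320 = 33.18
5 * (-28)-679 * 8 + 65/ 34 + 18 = -188771/ 34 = -5552.09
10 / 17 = 0.59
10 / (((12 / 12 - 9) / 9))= -45 / 4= -11.25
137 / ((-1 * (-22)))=137 / 22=6.23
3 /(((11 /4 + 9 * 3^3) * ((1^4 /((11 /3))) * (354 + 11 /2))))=88 /706777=0.00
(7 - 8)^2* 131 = 131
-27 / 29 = -0.93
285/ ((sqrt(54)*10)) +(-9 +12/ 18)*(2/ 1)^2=-100/ 3 +19*sqrt(6)/ 12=-29.45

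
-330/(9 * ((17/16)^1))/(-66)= 80/153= 0.52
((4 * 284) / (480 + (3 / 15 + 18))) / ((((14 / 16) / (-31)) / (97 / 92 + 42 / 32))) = -191.20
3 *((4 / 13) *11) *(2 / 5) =4.06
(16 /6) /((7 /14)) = 16 /3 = 5.33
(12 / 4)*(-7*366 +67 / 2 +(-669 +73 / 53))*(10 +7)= -17278239 / 106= -163002.25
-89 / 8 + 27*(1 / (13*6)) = -1121 / 104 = -10.78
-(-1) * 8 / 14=4 / 7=0.57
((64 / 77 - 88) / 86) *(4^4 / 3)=-859136 / 9933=-86.49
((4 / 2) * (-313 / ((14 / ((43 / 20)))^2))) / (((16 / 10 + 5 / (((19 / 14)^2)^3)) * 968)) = -0.01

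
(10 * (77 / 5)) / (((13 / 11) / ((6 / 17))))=10164 / 221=45.99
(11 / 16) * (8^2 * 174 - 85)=7597.56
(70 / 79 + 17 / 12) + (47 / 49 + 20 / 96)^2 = 400511575 / 109255104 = 3.67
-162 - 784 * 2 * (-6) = 9246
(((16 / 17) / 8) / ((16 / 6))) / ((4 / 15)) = 45 / 272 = 0.17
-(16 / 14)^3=-512 / 343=-1.49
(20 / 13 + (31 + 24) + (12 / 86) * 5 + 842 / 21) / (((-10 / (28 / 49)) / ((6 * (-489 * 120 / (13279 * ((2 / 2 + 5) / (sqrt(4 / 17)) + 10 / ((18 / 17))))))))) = -150853913190 / 6910776691 + 814611131226 * sqrt(17) / 117483203747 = 6.76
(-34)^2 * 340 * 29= 11398160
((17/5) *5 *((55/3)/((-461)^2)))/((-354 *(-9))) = 935/2031275718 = 0.00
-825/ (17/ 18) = -14850/ 17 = -873.53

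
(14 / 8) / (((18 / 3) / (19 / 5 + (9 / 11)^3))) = 101269 / 79860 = 1.27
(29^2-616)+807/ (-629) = 140718/ 629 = 223.72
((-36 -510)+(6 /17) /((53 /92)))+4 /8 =-981887 /1802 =-544.89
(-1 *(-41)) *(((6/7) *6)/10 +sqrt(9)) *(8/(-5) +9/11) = -216849/1925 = -112.65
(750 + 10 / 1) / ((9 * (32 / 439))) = 41705 / 36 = 1158.47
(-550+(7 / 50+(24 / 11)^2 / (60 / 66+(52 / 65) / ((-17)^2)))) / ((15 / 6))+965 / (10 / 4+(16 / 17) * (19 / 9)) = -38124967163 / 13681430125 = -2.79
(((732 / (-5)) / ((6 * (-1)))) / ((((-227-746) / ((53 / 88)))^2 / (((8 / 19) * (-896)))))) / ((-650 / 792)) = 0.00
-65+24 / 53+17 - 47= -5011 / 53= -94.55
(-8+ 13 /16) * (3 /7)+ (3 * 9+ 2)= 2903 /112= 25.92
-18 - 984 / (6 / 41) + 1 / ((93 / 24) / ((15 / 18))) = -626986 / 93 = -6741.78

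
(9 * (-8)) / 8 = -9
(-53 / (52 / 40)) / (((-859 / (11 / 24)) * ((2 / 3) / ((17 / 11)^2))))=76585 / 982696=0.08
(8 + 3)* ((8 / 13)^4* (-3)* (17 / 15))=-765952 / 142805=-5.36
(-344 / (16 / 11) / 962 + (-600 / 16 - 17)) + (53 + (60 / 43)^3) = 148519987 / 152971468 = 0.97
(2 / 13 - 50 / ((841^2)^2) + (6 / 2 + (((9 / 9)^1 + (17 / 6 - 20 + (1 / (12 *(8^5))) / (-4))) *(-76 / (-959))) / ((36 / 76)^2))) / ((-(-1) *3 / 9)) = -72536162923990391249177 / 9458948214642025562112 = -7.67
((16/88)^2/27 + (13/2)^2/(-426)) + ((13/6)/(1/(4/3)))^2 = 8.25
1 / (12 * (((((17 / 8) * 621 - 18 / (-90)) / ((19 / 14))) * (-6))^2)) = 9025 / 3687334423227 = 0.00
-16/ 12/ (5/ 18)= -24/ 5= -4.80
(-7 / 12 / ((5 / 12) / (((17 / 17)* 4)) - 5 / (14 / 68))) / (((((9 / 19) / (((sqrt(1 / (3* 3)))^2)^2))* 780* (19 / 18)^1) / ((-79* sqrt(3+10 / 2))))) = -15484* sqrt(2) / 128334375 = -0.00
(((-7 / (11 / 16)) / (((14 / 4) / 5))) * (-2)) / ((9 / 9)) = 320 / 11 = 29.09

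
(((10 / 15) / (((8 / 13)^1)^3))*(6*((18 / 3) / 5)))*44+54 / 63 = 907.12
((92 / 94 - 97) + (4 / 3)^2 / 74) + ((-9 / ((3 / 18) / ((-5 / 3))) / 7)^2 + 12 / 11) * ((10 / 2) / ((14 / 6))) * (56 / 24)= 6208712273 / 8435889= 735.99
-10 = -10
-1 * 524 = -524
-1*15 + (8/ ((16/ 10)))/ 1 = -10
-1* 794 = -794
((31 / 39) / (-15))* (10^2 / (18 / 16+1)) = -4960 / 1989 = -2.49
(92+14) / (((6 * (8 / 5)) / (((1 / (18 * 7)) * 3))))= 265 / 1008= 0.26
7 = 7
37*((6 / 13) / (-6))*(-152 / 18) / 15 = 2812 / 1755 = 1.60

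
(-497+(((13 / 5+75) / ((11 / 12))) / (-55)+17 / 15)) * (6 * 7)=-63195412 / 3025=-20891.05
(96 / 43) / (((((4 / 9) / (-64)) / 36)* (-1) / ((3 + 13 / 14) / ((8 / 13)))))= 22239360 / 301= 73884.92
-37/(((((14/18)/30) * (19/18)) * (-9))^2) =-10789200/17689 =-609.94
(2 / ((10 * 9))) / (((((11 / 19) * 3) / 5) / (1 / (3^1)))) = 19 / 891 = 0.02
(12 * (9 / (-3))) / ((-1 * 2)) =18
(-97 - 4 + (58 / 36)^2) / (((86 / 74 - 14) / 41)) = 48366511 / 153900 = 314.27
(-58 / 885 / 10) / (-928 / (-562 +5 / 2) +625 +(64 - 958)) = 10817 / 441253625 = 0.00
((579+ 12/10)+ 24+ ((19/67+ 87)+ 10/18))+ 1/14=29213987/42210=692.11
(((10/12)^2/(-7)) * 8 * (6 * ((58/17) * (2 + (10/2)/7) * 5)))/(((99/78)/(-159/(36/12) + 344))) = -50551.93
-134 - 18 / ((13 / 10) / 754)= -10574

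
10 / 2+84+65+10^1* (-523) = -5076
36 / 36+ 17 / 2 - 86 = -153 / 2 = -76.50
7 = 7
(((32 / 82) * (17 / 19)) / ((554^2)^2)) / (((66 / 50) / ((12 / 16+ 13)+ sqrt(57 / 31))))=425 * sqrt(1767) / 4691720885303397+ 2125 / 55034849094468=0.00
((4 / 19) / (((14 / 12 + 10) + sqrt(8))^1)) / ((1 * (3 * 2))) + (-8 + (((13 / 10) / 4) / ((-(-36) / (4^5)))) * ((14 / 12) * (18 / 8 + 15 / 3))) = 756401024 / 10775565 - 48 * sqrt(2) / 79819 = 70.20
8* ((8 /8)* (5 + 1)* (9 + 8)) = 816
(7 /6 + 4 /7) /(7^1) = 73 /294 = 0.25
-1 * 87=-87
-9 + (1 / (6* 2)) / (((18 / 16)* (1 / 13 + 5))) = -8006 / 891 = -8.99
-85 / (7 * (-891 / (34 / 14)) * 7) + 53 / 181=16459034 / 55315953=0.30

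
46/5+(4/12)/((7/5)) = 991/105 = 9.44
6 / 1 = 6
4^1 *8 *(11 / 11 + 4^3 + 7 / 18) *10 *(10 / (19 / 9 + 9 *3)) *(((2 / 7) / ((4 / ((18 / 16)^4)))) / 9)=21450825 / 234752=91.38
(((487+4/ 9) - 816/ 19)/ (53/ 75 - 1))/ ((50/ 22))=-76009/ 114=-666.75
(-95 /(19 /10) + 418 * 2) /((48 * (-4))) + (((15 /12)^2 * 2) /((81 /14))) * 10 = 3389 /2592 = 1.31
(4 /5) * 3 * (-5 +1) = -48 /5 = -9.60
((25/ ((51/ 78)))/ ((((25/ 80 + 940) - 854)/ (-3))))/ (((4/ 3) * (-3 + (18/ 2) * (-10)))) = 7800/ 727787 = 0.01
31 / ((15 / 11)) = 341 / 15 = 22.73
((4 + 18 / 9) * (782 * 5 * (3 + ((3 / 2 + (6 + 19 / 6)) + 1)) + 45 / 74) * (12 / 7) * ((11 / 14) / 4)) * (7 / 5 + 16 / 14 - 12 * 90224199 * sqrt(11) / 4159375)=7478245203 / 25382 - 4135150255564458 * sqrt(11) / 137108125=-99734030.87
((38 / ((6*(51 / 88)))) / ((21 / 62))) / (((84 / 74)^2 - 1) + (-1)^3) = -70958008 / 1564731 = -45.35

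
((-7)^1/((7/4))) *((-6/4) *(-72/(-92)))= 4.70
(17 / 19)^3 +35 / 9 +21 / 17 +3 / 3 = 7178572 / 1049427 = 6.84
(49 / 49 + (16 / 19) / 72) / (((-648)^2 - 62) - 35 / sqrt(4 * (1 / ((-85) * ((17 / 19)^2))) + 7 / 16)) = 102935 * sqrt(1405815) / 373885288848543687 + 600635831487 / 249256859232362458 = 0.00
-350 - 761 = -1111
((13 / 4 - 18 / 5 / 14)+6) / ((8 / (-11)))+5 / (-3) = -14.03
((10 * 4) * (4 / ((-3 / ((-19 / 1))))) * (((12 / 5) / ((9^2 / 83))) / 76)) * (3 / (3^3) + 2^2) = 98272 / 729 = 134.80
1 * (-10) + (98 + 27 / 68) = 6011 / 68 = 88.40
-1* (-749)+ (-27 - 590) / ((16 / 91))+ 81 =-42867 / 16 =-2679.19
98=98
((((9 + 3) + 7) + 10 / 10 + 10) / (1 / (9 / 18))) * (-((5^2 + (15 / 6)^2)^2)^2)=-3662109375 / 256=-14305114.75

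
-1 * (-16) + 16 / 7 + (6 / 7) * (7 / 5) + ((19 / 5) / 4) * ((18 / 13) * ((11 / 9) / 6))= 19.75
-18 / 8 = -9 / 4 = -2.25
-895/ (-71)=895/ 71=12.61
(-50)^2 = 2500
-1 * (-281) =281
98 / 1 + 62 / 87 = 98.71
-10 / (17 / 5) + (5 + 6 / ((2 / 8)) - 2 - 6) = 307 / 17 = 18.06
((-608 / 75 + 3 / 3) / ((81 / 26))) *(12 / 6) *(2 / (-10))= 0.91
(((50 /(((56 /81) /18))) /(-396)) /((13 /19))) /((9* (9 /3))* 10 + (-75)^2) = -855 /1049048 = -0.00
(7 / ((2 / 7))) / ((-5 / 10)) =-49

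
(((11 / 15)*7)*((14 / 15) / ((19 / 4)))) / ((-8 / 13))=-7007 / 4275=-1.64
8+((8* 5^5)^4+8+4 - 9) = 390625000000000011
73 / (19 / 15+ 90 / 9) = 1095 / 169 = 6.48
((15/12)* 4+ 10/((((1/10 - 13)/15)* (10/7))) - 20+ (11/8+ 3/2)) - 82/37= -286135/12728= -22.48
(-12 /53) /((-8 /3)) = 9 /106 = 0.08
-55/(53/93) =-5115/53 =-96.51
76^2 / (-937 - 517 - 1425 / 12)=-23104 / 6291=-3.67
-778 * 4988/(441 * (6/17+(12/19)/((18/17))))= -9268.37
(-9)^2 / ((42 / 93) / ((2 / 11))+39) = 2511 / 1286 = 1.95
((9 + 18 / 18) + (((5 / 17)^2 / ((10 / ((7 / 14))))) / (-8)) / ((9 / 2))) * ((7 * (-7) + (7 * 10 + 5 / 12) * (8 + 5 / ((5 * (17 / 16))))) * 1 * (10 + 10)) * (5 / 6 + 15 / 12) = 1540345713125 / 6367248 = 241917.03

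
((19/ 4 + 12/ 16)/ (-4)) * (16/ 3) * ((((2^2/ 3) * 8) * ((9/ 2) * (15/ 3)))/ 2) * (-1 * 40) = 35200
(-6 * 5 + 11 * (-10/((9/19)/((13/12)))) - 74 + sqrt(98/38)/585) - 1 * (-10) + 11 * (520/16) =7 * sqrt(19)/11115 + 322/27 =11.93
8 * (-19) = -152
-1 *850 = -850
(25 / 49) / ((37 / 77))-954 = -246811 / 259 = -952.94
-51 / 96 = -17 / 32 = -0.53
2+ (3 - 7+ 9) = 7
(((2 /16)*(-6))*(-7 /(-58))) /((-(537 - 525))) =0.01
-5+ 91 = 86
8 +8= 16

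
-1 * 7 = -7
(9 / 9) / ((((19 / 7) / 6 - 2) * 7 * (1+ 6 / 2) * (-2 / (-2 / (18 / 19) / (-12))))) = 0.00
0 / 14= 0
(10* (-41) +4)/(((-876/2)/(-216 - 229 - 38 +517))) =6902/219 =31.52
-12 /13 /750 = -2 /1625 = -0.00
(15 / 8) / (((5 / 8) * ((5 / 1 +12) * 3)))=1 / 17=0.06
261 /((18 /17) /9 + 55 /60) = 53244 /211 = 252.34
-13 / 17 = -0.76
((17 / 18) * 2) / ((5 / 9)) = 17 / 5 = 3.40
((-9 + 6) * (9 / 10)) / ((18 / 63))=-189 / 20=-9.45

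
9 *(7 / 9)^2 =5.44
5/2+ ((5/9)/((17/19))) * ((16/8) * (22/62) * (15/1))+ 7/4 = 68677/6324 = 10.86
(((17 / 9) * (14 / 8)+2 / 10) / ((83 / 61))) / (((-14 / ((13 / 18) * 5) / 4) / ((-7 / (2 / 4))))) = 500383 / 13446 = 37.21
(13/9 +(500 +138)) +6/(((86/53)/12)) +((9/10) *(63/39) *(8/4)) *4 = 17493977/25155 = 695.45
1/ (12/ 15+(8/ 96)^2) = 1.24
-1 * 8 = -8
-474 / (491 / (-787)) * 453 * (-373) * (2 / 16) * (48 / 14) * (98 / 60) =-220611502377 / 2455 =-89862119.09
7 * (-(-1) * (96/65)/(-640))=-21/1300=-0.02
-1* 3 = -3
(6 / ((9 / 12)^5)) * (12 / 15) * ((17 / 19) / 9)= 139264 / 69255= 2.01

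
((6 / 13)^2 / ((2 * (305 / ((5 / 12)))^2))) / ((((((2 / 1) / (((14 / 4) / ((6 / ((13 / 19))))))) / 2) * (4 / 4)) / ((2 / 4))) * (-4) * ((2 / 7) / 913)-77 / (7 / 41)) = -44737 / 101504618026136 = -0.00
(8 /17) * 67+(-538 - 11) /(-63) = 4789 /119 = 40.24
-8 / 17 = -0.47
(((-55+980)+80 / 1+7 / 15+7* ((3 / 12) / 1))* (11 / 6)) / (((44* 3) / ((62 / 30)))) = 1873423 / 64800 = 28.91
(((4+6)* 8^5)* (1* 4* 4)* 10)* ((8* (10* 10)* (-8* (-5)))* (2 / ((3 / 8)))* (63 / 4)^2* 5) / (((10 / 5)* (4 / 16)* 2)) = 11098128384000000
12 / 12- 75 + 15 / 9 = -217 / 3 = -72.33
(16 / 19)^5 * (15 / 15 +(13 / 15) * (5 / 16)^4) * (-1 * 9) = -9515184 / 2476099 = -3.84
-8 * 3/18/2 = -2/3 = -0.67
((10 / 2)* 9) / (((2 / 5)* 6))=75 / 4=18.75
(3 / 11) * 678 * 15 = 30510 / 11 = 2773.64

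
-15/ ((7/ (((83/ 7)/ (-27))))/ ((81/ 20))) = 747/ 196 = 3.81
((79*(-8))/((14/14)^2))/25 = -632/25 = -25.28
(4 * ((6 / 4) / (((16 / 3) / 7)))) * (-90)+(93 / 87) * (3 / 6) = -82153 / 116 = -708.22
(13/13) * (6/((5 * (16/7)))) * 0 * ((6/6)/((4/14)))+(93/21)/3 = 31/21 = 1.48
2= 2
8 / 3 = 2.67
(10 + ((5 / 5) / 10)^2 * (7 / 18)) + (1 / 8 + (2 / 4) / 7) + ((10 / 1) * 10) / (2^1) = 189631 / 3150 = 60.20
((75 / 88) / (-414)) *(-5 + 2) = 25 / 4048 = 0.01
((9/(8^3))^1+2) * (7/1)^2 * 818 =80868.57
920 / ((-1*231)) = -920 / 231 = -3.98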